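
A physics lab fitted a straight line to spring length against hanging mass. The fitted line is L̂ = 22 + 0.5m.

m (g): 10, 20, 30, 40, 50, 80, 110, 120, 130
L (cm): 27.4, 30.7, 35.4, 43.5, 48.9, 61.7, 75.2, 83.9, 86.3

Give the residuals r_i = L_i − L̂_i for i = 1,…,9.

0.4, -1.3, -1.6, 1.5, 1.9, -0.3, -1.8, 1.9, -0.7

m=10: L̂ = 22 + 0.5·10 = 27; r = 27.4 − 27 = 0.4
m=20: L̂ = 22 + 0.5·20 = 32; r = 30.7 − 32 = -1.3
m=30: L̂ = 22 + 0.5·30 = 37; r = 35.4 − 37 = -1.6
m=40: L̂ = 22 + 0.5·40 = 42; r = 43.5 − 42 = 1.5
m=50: L̂ = 22 + 0.5·50 = 47; r = 48.9 − 47 = 1.9
m=80: L̂ = 22 + 0.5·80 = 62; r = 61.7 − 62 = -0.3
m=110: L̂ = 22 + 0.5·110 = 77; r = 75.2 − 77 = -1.8
m=120: L̂ = 22 + 0.5·120 = 82; r = 83.9 − 82 = 1.9
m=130: L̂ = 22 + 0.5·130 = 87; r = 86.3 − 87 = -0.7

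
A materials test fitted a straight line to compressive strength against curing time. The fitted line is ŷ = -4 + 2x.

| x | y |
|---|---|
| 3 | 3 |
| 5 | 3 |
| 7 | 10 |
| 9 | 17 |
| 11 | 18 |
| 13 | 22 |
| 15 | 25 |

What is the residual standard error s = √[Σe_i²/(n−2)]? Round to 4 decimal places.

x=3: ŷ = -4 + 2·3 = 2; e = 3 − 2 = 1
x=5: ŷ = -4 + 2·5 = 6; e = 3 − 6 = -3
x=7: ŷ = -4 + 2·7 = 10; e = 10 − 10 = 0
x=9: ŷ = -4 + 2·9 = 14; e = 17 − 14 = 3
x=11: ŷ = -4 + 2·11 = 18; e = 18 − 18 = 0
x=13: ŷ = -4 + 2·13 = 22; e = 22 − 22 = 0
x=15: ŷ = -4 + 2·15 = 26; e = 25 − 26 = -1
SSE = 1 + 9 + 0 + 9 + 0 + 0 + 1 = 20
s = √(20/5) = √4 ≈ 2.0000

s = 2.0000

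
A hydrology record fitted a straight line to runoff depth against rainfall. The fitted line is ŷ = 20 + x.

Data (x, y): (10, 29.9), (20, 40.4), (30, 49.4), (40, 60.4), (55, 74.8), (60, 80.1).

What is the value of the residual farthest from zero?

e = -0.6

x=10: ŷ = 20 + 10 = 30; e = 29.9 − 30 = -0.1
x=20: ŷ = 20 + 20 = 40; e = 40.4 − 40 = 0.4
x=30: ŷ = 20 + 30 = 50; e = 49.4 − 50 = -0.6
x=40: ŷ = 20 + 40 = 60; e = 60.4 − 60 = 0.4
x=55: ŷ = 20 + 55 = 75; e = 74.8 − 75 = -0.2
x=60: ŷ = 20 + 60 = 80; e = 80.1 − 80 = 0.1
Largest |e| is 0.6 at x = 30, residual -0.6.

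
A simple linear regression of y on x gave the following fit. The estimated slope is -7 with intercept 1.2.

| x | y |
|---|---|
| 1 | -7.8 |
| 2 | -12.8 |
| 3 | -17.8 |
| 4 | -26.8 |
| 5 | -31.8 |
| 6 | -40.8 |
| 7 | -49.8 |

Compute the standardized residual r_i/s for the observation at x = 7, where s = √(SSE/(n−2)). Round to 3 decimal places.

-1.118

x=1: ŷ = 1.2 − 7·1 = -5.8; r = -7.8 − (-5.8) = -2
x=2: ŷ = 1.2 − 7·2 = -12.8; r = -12.8 − (-12.8) = 0
x=3: ŷ = 1.2 − 7·3 = -19.8; r = -17.8 − (-19.8) = 2
x=4: ŷ = 1.2 − 7·4 = -26.8; r = -26.8 − (-26.8) = 0
x=5: ŷ = 1.2 − 7·5 = -33.8; r = -31.8 − (-33.8) = 2
x=6: ŷ = 1.2 − 7·6 = -40.8; r = -40.8 − (-40.8) = 0
x=7: ŷ = 1.2 − 7·7 = -47.8; r = -49.8 − (-47.8) = -2
SSE = 4 + 0 + 4 + 0 + 4 + 0 + 4 = 16
s = √(16/5) = 1.78885
r/s = -2 / 1.78885 = -1.118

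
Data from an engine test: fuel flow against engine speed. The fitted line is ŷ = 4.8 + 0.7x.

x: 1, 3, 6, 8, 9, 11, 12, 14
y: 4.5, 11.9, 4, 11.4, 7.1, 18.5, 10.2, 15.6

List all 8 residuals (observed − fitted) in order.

x=1: ŷ = 4.8 + 0.7·1 = 5.5; e = 4.5 − 5.5 = -1
x=3: ŷ = 4.8 + 0.7·3 = 6.9; e = 11.9 − 6.9 = 5
x=6: ŷ = 4.8 + 0.7·6 = 9; e = 4 − 9 = -5
x=8: ŷ = 4.8 + 0.7·8 = 10.4; e = 11.4 − 10.4 = 1
x=9: ŷ = 4.8 + 0.7·9 = 11.1; e = 7.1 − 11.1 = -4
x=11: ŷ = 4.8 + 0.7·11 = 12.5; e = 18.5 − 12.5 = 6
x=12: ŷ = 4.8 + 0.7·12 = 13.2; e = 10.2 − 13.2 = -3
x=14: ŷ = 4.8 + 0.7·14 = 14.6; e = 15.6 − 14.6 = 1

-1, 5, -5, 1, -4, 6, -3, 1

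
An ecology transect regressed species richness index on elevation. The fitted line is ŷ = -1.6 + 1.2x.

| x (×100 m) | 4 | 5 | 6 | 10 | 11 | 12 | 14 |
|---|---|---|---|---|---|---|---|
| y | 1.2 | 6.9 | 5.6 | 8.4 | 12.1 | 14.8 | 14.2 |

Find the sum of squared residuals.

SSE = 19.5

x=4: ŷ = -1.6 + 1.2·4 = 3.2; e = 1.2 − 3.2 = -2
x=5: ŷ = -1.6 + 1.2·5 = 4.4; e = 6.9 − 4.4 = 2.5
x=6: ŷ = -1.6 + 1.2·6 = 5.6; e = 5.6 − 5.6 = 0
x=10: ŷ = -1.6 + 1.2·10 = 10.4; e = 8.4 − 10.4 = -2
x=11: ŷ = -1.6 + 1.2·11 = 11.6; e = 12.1 − 11.6 = 0.5
x=12: ŷ = -1.6 + 1.2·12 = 12.8; e = 14.8 − 12.8 = 2
x=14: ŷ = -1.6 + 1.2·14 = 15.2; e = 14.2 − 15.2 = -1
SSE = 4 + 6.25 + 0 + 4 + 0.25 + 4 + 1 = 19.5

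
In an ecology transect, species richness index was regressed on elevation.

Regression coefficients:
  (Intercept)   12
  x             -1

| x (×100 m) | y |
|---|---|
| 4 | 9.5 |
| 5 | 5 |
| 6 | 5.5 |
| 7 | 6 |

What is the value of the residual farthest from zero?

x=4: ŷ = 12 − 4 = 8; e = 9.5 − 8 = 1.5
x=5: ŷ = 12 − 5 = 7; e = 5 − 7 = -2
x=6: ŷ = 12 − 6 = 6; e = 5.5 − 6 = -0.5
x=7: ŷ = 12 − 7 = 5; e = 6 − 5 = 1
Largest |e| is 2 at x = 5, residual -2.

e = -2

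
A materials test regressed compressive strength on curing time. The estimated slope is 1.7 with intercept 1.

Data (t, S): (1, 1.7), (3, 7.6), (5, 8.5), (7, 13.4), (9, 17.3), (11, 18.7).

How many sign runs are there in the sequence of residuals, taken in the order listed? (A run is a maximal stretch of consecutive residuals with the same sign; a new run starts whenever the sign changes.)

t=1: Ŝ = 1 + 1.7·1 = 2.7; r = 1.7 − 2.7 = -1
t=3: Ŝ = 1 + 1.7·3 = 6.1; r = 7.6 − 6.1 = 1.5
t=5: Ŝ = 1 + 1.7·5 = 9.5; r = 8.5 − 9.5 = -1
t=7: Ŝ = 1 + 1.7·7 = 12.9; r = 13.4 − 12.9 = 0.5
t=9: Ŝ = 1 + 1.7·9 = 16.3; r = 17.3 − 16.3 = 1
t=11: Ŝ = 1 + 1.7·11 = 19.7; r = 18.7 − 19.7 = -1
Signs: − + − + + −
Runs: −×1, +×1, −×1, +×2, −×1 → 5

5 runs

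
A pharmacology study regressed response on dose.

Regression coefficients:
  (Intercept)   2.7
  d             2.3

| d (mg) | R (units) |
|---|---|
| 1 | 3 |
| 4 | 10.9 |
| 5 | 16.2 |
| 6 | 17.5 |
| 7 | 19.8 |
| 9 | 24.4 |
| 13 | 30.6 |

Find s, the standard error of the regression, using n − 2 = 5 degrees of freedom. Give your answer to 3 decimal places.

s = 1.789

d=1: R̂ = 2.7 + 2.3·1 = 5; e = 3 − 5 = -2
d=4: R̂ = 2.7 + 2.3·4 = 11.9; e = 10.9 − 11.9 = -1
d=5: R̂ = 2.7 + 2.3·5 = 14.2; e = 16.2 − 14.2 = 2
d=6: R̂ = 2.7 + 2.3·6 = 16.5; e = 17.5 − 16.5 = 1
d=7: R̂ = 2.7 + 2.3·7 = 18.8; e = 19.8 − 18.8 = 1
d=9: R̂ = 2.7 + 2.3·9 = 23.4; e = 24.4 − 23.4 = 1
d=13: R̂ = 2.7 + 2.3·13 = 32.6; e = 30.6 − 32.6 = -2
SSE = 4 + 1 + 4 + 1 + 1 + 1 + 4 = 16
s = √(16/5) = √3.2 ≈ 1.789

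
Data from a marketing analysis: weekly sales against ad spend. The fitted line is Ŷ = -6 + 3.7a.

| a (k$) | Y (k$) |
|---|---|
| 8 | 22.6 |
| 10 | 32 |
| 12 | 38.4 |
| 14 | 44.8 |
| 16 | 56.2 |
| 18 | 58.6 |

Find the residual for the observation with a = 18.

r = -2

Ŷ = -6 + 3.7·18 = 60.6
r = 58.6 − 60.6 = -2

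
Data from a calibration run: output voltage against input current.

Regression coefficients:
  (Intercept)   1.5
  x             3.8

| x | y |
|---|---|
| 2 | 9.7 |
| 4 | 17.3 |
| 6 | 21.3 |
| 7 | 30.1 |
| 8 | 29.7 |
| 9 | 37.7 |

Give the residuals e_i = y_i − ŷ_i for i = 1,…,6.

0.6, 0.6, -3, 2, -2.2, 2

x=2: ŷ = 1.5 + 3.8·2 = 9.1; e = 9.7 − 9.1 = 0.6
x=4: ŷ = 1.5 + 3.8·4 = 16.7; e = 17.3 − 16.7 = 0.6
x=6: ŷ = 1.5 + 3.8·6 = 24.3; e = 21.3 − 24.3 = -3
x=7: ŷ = 1.5 + 3.8·7 = 28.1; e = 30.1 − 28.1 = 2
x=8: ŷ = 1.5 + 3.8·8 = 31.9; e = 29.7 − 31.9 = -2.2
x=9: ŷ = 1.5 + 3.8·9 = 35.7; e = 37.7 − 35.7 = 2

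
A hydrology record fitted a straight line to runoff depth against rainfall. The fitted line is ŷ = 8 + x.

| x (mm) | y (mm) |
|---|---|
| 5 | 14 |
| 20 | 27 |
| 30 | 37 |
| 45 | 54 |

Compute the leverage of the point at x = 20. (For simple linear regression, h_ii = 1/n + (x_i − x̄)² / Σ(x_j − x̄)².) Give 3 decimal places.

h = 0.279

x̄ = (5 + 20 + 30 + 45)/4 = 25
Σ(x − x̄)² = 400 + 25 + 25 + 400 = 850
h = 1/4 + (-5)²/850 = 0.25 + 0.0294118 = 0.279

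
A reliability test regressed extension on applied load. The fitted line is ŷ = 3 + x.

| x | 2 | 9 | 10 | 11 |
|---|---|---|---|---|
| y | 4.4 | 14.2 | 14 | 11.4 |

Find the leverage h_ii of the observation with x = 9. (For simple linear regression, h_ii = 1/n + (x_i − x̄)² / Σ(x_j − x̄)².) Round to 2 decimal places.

x̄ = (2 + 9 + 10 + 11)/4 = 8
Σ(x − x̄)² = 36 + 1 + 4 + 9 = 50
h = 1/4 + (1)²/50 = 0.25 + 0.02 = 0.27

h = 0.27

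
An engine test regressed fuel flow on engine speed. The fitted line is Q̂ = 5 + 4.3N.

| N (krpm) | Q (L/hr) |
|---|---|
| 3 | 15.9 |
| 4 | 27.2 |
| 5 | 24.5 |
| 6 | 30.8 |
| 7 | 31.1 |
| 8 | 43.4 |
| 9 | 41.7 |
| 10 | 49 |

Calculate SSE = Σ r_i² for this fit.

N=3: Q̂ = 5 + 4.3·3 = 17.9; r = 15.9 − 17.9 = -2
N=4: Q̂ = 5 + 4.3·4 = 22.2; r = 27.2 − 22.2 = 5
N=5: Q̂ = 5 + 4.3·5 = 26.5; r = 24.5 − 26.5 = -2
N=6: Q̂ = 5 + 4.3·6 = 30.8; r = 30.8 − 30.8 = 0
N=7: Q̂ = 5 + 4.3·7 = 35.1; r = 31.1 − 35.1 = -4
N=8: Q̂ = 5 + 4.3·8 = 39.4; r = 43.4 − 39.4 = 4
N=9: Q̂ = 5 + 4.3·9 = 43.7; r = 41.7 − 43.7 = -2
N=10: Q̂ = 5 + 4.3·10 = 48; r = 49 − 48 = 1
SSE = 4 + 25 + 4 + 0 + 16 + 16 + 4 + 1 = 70

SSE = 70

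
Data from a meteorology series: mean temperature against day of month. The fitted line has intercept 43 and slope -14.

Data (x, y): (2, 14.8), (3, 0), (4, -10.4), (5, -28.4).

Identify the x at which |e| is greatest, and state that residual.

x = 4, e = 2.6

x=2: ŷ = 43 − 14·2 = 15; e = 14.8 − 15 = -0.2
x=3: ŷ = 43 − 14·3 = 1; e = 0 − 1 = -1
x=4: ŷ = 43 − 14·4 = -13; e = -10.4 − (-13) = 2.6
x=5: ŷ = 43 − 14·5 = -27; e = -28.4 − (-27) = -1.4
Largest |e| is 2.6 at x = 4, residual 2.6.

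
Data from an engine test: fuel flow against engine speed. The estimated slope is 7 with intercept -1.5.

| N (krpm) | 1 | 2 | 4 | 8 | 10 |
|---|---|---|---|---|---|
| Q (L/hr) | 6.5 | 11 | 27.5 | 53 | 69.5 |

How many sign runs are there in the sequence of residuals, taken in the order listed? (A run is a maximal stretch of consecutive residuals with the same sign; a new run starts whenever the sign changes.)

N=1: Q̂ = -1.5 + 7·1 = 5.5; e = 6.5 − 5.5 = 1
N=2: Q̂ = -1.5 + 7·2 = 12.5; e = 11 − 12.5 = -1.5
N=4: Q̂ = -1.5 + 7·4 = 26.5; e = 27.5 − 26.5 = 1
N=8: Q̂ = -1.5 + 7·8 = 54.5; e = 53 − 54.5 = -1.5
N=10: Q̂ = -1.5 + 7·10 = 68.5; e = 69.5 − 68.5 = 1
Signs: + − + − +
Runs: +×1, −×1, +×1, −×1, +×1 → 5

5 runs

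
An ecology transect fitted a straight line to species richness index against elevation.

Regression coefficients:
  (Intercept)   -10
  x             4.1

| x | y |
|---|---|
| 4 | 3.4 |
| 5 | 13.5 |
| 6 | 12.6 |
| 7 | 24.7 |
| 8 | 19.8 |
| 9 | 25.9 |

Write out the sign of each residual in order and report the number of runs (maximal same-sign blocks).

5 runs

x=4: ŷ = -10 + 4.1·4 = 6.4; e = 3.4 − 6.4 = -3
x=5: ŷ = -10 + 4.1·5 = 10.5; e = 13.5 − 10.5 = 3
x=6: ŷ = -10 + 4.1·6 = 14.6; e = 12.6 − 14.6 = -2
x=7: ŷ = -10 + 4.1·7 = 18.7; e = 24.7 − 18.7 = 6
x=8: ŷ = -10 + 4.1·8 = 22.8; e = 19.8 − 22.8 = -3
x=9: ŷ = -10 + 4.1·9 = 26.9; e = 25.9 − 26.9 = -1
Signs: − + − + − −
Runs: −×1, +×1, −×1, +×1, −×2 → 5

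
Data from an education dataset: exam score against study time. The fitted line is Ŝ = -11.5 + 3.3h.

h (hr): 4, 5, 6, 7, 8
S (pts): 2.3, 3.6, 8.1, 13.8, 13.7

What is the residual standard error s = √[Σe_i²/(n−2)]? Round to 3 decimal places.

s = 1.697

h=4: Ŝ = -11.5 + 3.3·4 = 1.7; e = 2.3 − 1.7 = 0.6
h=5: Ŝ = -11.5 + 3.3·5 = 5; e = 3.6 − 5 = -1.4
h=6: Ŝ = -11.5 + 3.3·6 = 8.3; e = 8.1 − 8.3 = -0.2
h=7: Ŝ = -11.5 + 3.3·7 = 11.6; e = 13.8 − 11.6 = 2.2
h=8: Ŝ = -11.5 + 3.3·8 = 14.9; e = 13.7 − 14.9 = -1.2
SSE = 0.36 + 1.96 + 0.04 + 4.84 + 1.44 = 8.64
s = √(8.64/3) = √2.88 ≈ 1.697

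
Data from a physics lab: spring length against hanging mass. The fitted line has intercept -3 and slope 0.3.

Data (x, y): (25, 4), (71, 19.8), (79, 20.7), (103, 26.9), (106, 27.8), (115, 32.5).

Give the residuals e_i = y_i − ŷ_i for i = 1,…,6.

-0.5, 1.5, 0, -1, -1, 1

x=25: ŷ = -3 + 0.3·25 = 4.5; e = 4 − 4.5 = -0.5
x=71: ŷ = -3 + 0.3·71 = 18.3; e = 19.8 − 18.3 = 1.5
x=79: ŷ = -3 + 0.3·79 = 20.7; e = 20.7 − 20.7 = 0
x=103: ŷ = -3 + 0.3·103 = 27.9; e = 26.9 − 27.9 = -1
x=106: ŷ = -3 + 0.3·106 = 28.8; e = 27.8 − 28.8 = -1
x=115: ŷ = -3 + 0.3·115 = 31.5; e = 32.5 − 31.5 = 1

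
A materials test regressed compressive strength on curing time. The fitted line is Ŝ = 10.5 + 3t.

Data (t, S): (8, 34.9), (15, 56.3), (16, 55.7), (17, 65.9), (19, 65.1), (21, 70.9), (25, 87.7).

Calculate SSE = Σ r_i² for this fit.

t=8: Ŝ = 10.5 + 3·8 = 34.5; r = 34.9 − 34.5 = 0.4
t=15: Ŝ = 10.5 + 3·15 = 55.5; r = 56.3 − 55.5 = 0.8
t=16: Ŝ = 10.5 + 3·16 = 58.5; r = 55.7 − 58.5 = -2.8
t=17: Ŝ = 10.5 + 3·17 = 61.5; r = 65.9 − 61.5 = 4.4
t=19: Ŝ = 10.5 + 3·19 = 67.5; r = 65.1 − 67.5 = -2.4
t=21: Ŝ = 10.5 + 3·21 = 73.5; r = 70.9 − 73.5 = -2.6
t=25: Ŝ = 10.5 + 3·25 = 85.5; r = 87.7 − 85.5 = 2.2
SSE = 0.16 + 0.64 + 7.84 + 19.36 + 5.76 + 6.76 + 4.84 = 45.36

SSE = 45.36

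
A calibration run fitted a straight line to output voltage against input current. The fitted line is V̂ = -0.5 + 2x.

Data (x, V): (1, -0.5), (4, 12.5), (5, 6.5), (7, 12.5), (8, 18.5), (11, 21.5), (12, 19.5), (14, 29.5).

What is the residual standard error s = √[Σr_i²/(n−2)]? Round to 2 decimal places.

x=1: V̂ = -0.5 + 2·1 = 1.5; r = -0.5 − 1.5 = -2
x=4: V̂ = -0.5 + 2·4 = 7.5; r = 12.5 − 7.5 = 5
x=5: V̂ = -0.5 + 2·5 = 9.5; r = 6.5 − 9.5 = -3
x=7: V̂ = -0.5 + 2·7 = 13.5; r = 12.5 − 13.5 = -1
x=8: V̂ = -0.5 + 2·8 = 15.5; r = 18.5 − 15.5 = 3
x=11: V̂ = -0.5 + 2·11 = 21.5; r = 21.5 − 21.5 = 0
x=12: V̂ = -0.5 + 2·12 = 23.5; r = 19.5 − 23.5 = -4
x=14: V̂ = -0.5 + 2·14 = 27.5; r = 29.5 − 27.5 = 2
SSE = 4 + 25 + 9 + 1 + 9 + 0 + 16 + 4 = 68
s = √(68/6) = √11.3333 ≈ 3.37

s = 3.37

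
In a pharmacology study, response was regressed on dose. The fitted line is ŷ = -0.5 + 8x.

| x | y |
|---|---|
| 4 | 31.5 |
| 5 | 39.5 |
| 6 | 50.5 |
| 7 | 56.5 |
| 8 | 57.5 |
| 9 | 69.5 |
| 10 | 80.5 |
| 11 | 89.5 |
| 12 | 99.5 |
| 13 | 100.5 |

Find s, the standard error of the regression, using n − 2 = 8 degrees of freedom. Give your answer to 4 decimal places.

x=4: ŷ = -0.5 + 8·4 = 31.5; r = 31.5 − 31.5 = 0
x=5: ŷ = -0.5 + 8·5 = 39.5; r = 39.5 − 39.5 = 0
x=6: ŷ = -0.5 + 8·6 = 47.5; r = 50.5 − 47.5 = 3
x=7: ŷ = -0.5 + 8·7 = 55.5; r = 56.5 − 55.5 = 1
x=8: ŷ = -0.5 + 8·8 = 63.5; r = 57.5 − 63.5 = -6
x=9: ŷ = -0.5 + 8·9 = 71.5; r = 69.5 − 71.5 = -2
x=10: ŷ = -0.5 + 8·10 = 79.5; r = 80.5 − 79.5 = 1
x=11: ŷ = -0.5 + 8·11 = 87.5; r = 89.5 − 87.5 = 2
x=12: ŷ = -0.5 + 8·12 = 95.5; r = 99.5 − 95.5 = 4
x=13: ŷ = -0.5 + 8·13 = 103.5; r = 100.5 − 103.5 = -3
SSE = 0 + 0 + 9 + 1 + 36 + 4 + 1 + 4 + 16 + 9 = 80
s = √(80/8) = √10 ≈ 3.1623

s = 3.1623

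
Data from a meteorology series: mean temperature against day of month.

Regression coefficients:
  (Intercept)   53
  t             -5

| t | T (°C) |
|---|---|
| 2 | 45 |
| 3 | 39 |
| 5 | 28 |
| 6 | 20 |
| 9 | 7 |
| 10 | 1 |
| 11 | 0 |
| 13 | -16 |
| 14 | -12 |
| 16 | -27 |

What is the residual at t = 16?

ŷ = 53 − 5·16 = -27
e = -27 − (-27) = 0

e = 0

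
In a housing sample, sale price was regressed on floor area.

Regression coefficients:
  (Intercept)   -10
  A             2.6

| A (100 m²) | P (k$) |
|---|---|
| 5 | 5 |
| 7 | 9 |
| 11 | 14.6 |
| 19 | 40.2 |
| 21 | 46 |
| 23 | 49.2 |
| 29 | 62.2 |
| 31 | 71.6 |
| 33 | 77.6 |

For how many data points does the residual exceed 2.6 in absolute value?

A=5: P̂ = -10 + 2.6·5 = 3; e = 5 − 3 = 2
A=7: P̂ = -10 + 2.6·7 = 8.2; e = 9 − 8.2 = 0.8
A=11: P̂ = -10 + 2.6·11 = 18.6; e = 14.6 − 18.6 = -4
A=19: P̂ = -10 + 2.6·19 = 39.4; e = 40.2 − 39.4 = 0.8
A=21: P̂ = -10 + 2.6·21 = 44.6; e = 46 − 44.6 = 1.4
A=23: P̂ = -10 + 2.6·23 = 49.8; e = 49.2 − 49.8 = -0.6
A=29: P̂ = -10 + 2.6·29 = 65.4; e = 62.2 − 65.4 = -3.2
A=31: P̂ = -10 + 2.6·31 = 70.6; e = 71.6 − 70.6 = 1
A=33: P̂ = -10 + 2.6·33 = 75.8; e = 77.6 − 75.8 = 1.8
|e| > 2.6: A=11 (|e|=4), A=29 (|e|=3.2) → 2

2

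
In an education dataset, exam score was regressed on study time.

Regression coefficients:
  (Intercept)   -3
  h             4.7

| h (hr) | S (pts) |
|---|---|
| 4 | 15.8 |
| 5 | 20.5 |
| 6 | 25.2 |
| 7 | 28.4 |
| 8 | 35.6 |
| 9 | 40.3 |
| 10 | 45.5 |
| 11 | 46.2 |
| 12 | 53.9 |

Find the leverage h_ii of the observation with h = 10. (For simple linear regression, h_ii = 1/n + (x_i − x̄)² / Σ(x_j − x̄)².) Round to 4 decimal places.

h̄ = (4 + 5 + 6 + 7 + 8 + 9 + 10 + 11 + 12)/9 = 8
Σ(h − h̄)² = 16 + 9 + 4 + 1 + 0 + 1 + 4 + 9 + 16 = 60
h = 1/9 + (2)²/60 = 0.111111 + 0.0666667 = 0.1778

h = 0.1778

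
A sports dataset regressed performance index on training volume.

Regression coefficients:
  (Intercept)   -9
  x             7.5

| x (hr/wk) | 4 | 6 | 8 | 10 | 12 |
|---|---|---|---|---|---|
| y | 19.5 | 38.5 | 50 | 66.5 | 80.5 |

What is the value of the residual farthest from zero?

e = 2.5

x=4: ŷ = -9 + 7.5·4 = 21; e = 19.5 − 21 = -1.5
x=6: ŷ = -9 + 7.5·6 = 36; e = 38.5 − 36 = 2.5
x=8: ŷ = -9 + 7.5·8 = 51; e = 50 − 51 = -1
x=10: ŷ = -9 + 7.5·10 = 66; e = 66.5 − 66 = 0.5
x=12: ŷ = -9 + 7.5·12 = 81; e = 80.5 − 81 = -0.5
Largest |e| is 2.5 at x = 6, residual 2.5.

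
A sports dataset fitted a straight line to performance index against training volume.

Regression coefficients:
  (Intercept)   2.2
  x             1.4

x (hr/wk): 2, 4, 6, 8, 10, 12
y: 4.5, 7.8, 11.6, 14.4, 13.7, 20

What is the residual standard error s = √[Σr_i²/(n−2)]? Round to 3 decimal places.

x=2: ŷ = 2.2 + 1.4·2 = 5; r = 4.5 − 5 = -0.5
x=4: ŷ = 2.2 + 1.4·4 = 7.8; r = 7.8 − 7.8 = 0
x=6: ŷ = 2.2 + 1.4·6 = 10.6; r = 11.6 − 10.6 = 1
x=8: ŷ = 2.2 + 1.4·8 = 13.4; r = 14.4 − 13.4 = 1
x=10: ŷ = 2.2 + 1.4·10 = 16.2; r = 13.7 − 16.2 = -2.5
x=12: ŷ = 2.2 + 1.4·12 = 19; r = 20 − 19 = 1
SSE = 0.25 + 0 + 1 + 1 + 6.25 + 1 = 9.5
s = √(9.5/4) = √2.375 ≈ 1.541

s = 1.541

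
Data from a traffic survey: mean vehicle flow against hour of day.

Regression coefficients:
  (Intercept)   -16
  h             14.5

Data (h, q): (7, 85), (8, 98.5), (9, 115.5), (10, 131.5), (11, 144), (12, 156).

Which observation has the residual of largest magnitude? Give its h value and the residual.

h=7: q̂ = -16 + 14.5·7 = 85.5; r = 85 − 85.5 = -0.5
h=8: q̂ = -16 + 14.5·8 = 100; r = 98.5 − 100 = -1.5
h=9: q̂ = -16 + 14.5·9 = 114.5; r = 115.5 − 114.5 = 1
h=10: q̂ = -16 + 14.5·10 = 129; r = 131.5 − 129 = 2.5
h=11: q̂ = -16 + 14.5·11 = 143.5; r = 144 − 143.5 = 0.5
h=12: q̂ = -16 + 14.5·12 = 158; r = 156 − 158 = -2
Largest |r| is 2.5 at h = 10, residual 2.5.

h = 10, r = 2.5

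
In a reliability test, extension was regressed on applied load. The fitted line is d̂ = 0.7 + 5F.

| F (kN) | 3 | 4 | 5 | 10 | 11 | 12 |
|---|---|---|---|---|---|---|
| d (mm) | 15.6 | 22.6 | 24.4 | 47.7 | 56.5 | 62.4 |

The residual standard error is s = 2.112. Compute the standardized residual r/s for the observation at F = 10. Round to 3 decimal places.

-1.420

d̂ = 0.7 + 5·10 = 50.7
r = 47.7 − 50.7 = -3
r/s = -3 / 2.112 = -1.420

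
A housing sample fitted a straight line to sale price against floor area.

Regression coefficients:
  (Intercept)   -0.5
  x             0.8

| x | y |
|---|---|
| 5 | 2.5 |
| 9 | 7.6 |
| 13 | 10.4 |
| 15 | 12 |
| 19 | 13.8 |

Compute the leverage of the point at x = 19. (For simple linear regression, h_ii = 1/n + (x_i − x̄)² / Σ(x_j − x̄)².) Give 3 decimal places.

x̄ = (5 + 9 + 13 + 15 + 19)/5 = 12.2
Σ(x − x̄)² = 51.84 + 10.24 + 0.64 + 7.84 + 46.24 = 116.8
h = 1/5 + (6.8)²/116.8 = 0.2 + 0.39589 = 0.596

h = 0.596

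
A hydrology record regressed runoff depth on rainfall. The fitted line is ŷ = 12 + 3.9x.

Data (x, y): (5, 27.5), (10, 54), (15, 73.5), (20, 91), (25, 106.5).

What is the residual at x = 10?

ŷ = 12 + 3.9·10 = 51
r = 54 − 51 = 3

r = 3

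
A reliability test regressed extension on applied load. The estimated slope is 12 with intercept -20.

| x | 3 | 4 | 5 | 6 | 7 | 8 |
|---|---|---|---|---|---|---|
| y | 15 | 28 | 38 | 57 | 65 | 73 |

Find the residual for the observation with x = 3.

ŷ = -20 + 12·3 = 16
e = 15 − 16 = -1

e = -1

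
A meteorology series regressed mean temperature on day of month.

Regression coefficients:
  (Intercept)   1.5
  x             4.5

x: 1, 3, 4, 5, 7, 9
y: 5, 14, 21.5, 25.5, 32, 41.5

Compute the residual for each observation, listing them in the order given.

-1, -1, 2, 1.5, -1, -0.5

x=1: ŷ = 1.5 + 4.5·1 = 6; e = 5 − 6 = -1
x=3: ŷ = 1.5 + 4.5·3 = 15; e = 14 − 15 = -1
x=4: ŷ = 1.5 + 4.5·4 = 19.5; e = 21.5 − 19.5 = 2
x=5: ŷ = 1.5 + 4.5·5 = 24; e = 25.5 − 24 = 1.5
x=7: ŷ = 1.5 + 4.5·7 = 33; e = 32 − 33 = -1
x=9: ŷ = 1.5 + 4.5·9 = 42; e = 41.5 − 42 = -0.5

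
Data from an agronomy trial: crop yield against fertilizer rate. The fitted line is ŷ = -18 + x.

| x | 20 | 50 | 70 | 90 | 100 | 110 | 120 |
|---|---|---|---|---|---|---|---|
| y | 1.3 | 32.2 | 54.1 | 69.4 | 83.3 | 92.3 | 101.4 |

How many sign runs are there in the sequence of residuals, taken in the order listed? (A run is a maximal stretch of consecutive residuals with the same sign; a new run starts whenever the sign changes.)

5 runs

x=20: ŷ = -18 + 20 = 2; e = 1.3 − 2 = -0.7
x=50: ŷ = -18 + 50 = 32; e = 32.2 − 32 = 0.2
x=70: ŷ = -18 + 70 = 52; e = 54.1 − 52 = 2.1
x=90: ŷ = -18 + 90 = 72; e = 69.4 − 72 = -2.6
x=100: ŷ = -18 + 100 = 82; e = 83.3 − 82 = 1.3
x=110: ŷ = -18 + 110 = 92; e = 92.3 − 92 = 0.3
x=120: ŷ = -18 + 120 = 102; e = 101.4 − 102 = -0.6
Signs: − + + − + + −
Runs: −×1, +×2, −×1, +×2, −×1 → 5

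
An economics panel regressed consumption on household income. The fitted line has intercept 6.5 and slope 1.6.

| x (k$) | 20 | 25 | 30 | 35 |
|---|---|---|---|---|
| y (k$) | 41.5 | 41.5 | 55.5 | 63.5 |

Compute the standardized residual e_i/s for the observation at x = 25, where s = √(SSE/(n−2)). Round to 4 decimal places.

-1.1785

x=20: ŷ = 6.5 + 1.6·20 = 38.5; e = 41.5 − 38.5 = 3
x=25: ŷ = 6.5 + 1.6·25 = 46.5; e = 41.5 − 46.5 = -5
x=30: ŷ = 6.5 + 1.6·30 = 54.5; e = 55.5 − 54.5 = 1
x=35: ŷ = 6.5 + 1.6·35 = 62.5; e = 63.5 − 62.5 = 1
SSE = 9 + 25 + 1 + 1 = 36
s = √(36/2) = 4.24264
e/s = -5 / 4.24264 = -1.1785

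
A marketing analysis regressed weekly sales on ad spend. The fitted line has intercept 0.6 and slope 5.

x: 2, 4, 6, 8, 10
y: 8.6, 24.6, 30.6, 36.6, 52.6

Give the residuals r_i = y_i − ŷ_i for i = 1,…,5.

-2, 4, 0, -4, 2

x=2: ŷ = 0.6 + 5·2 = 10.6; r = 8.6 − 10.6 = -2
x=4: ŷ = 0.6 + 5·4 = 20.6; r = 24.6 − 20.6 = 4
x=6: ŷ = 0.6 + 5·6 = 30.6; r = 30.6 − 30.6 = 0
x=8: ŷ = 0.6 + 5·8 = 40.6; r = 36.6 − 40.6 = -4
x=10: ŷ = 0.6 + 5·10 = 50.6; r = 52.6 − 50.6 = 2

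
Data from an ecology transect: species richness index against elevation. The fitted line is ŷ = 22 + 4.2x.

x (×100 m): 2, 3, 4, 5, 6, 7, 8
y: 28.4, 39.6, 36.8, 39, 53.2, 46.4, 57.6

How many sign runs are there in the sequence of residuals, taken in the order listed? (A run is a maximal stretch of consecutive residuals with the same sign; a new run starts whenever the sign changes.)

x=2: ŷ = 22 + 4.2·2 = 30.4; r = 28.4 − 30.4 = -2
x=3: ŷ = 22 + 4.2·3 = 34.6; r = 39.6 − 34.6 = 5
x=4: ŷ = 22 + 4.2·4 = 38.8; r = 36.8 − 38.8 = -2
x=5: ŷ = 22 + 4.2·5 = 43; r = 39 − 43 = -4
x=6: ŷ = 22 + 4.2·6 = 47.2; r = 53.2 − 47.2 = 6
x=7: ŷ = 22 + 4.2·7 = 51.4; r = 46.4 − 51.4 = -5
x=8: ŷ = 22 + 4.2·8 = 55.6; r = 57.6 − 55.6 = 2
Signs: − + − − + − +
Runs: −×1, +×1, −×2, +×1, −×1, +×1 → 6

6 runs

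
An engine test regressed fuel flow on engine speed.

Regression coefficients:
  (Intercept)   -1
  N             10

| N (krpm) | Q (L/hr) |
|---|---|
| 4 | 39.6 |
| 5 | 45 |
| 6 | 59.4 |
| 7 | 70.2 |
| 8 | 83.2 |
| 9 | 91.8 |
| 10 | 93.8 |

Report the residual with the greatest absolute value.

r = -5.2

N=4: ŷ = -1 + 10·4 = 39; r = 39.6 − 39 = 0.6
N=5: ŷ = -1 + 10·5 = 49; r = 45 − 49 = -4
N=6: ŷ = -1 + 10·6 = 59; r = 59.4 − 59 = 0.4
N=7: ŷ = -1 + 10·7 = 69; r = 70.2 − 69 = 1.2
N=8: ŷ = -1 + 10·8 = 79; r = 83.2 − 79 = 4.2
N=9: ŷ = -1 + 10·9 = 89; r = 91.8 − 89 = 2.8
N=10: ŷ = -1 + 10·10 = 99; r = 93.8 − 99 = -5.2
Largest |r| is 5.2 at N = 10, residual -5.2.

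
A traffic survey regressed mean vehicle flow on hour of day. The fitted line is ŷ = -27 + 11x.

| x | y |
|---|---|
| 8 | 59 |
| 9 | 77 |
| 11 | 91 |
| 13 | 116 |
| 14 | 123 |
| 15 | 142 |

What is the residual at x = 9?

ŷ = -27 + 11·9 = 72
e = 77 − 72 = 5

e = 5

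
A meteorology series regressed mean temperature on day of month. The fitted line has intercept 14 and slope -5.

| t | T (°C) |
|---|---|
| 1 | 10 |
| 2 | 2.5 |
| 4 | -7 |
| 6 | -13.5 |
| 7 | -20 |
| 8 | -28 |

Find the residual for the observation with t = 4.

T̂ = 14 − 5·4 = -6
e = -7 − (-6) = -1

e = -1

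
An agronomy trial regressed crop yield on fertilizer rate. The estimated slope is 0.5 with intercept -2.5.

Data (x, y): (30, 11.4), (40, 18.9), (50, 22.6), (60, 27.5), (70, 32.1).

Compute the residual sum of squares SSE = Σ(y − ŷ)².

x=30: ŷ = -2.5 + 0.5·30 = 12.5; r = 11.4 − 12.5 = -1.1
x=40: ŷ = -2.5 + 0.5·40 = 17.5; r = 18.9 − 17.5 = 1.4
x=50: ŷ = -2.5 + 0.5·50 = 22.5; r = 22.6 − 22.5 = 0.1
x=60: ŷ = -2.5 + 0.5·60 = 27.5; r = 27.5 − 27.5 = 0
x=70: ŷ = -2.5 + 0.5·70 = 32.5; r = 32.1 − 32.5 = -0.4
SSE = 1.21 + 1.96 + 0.01 + 0 + 0.16 = 3.34

SSE = 3.34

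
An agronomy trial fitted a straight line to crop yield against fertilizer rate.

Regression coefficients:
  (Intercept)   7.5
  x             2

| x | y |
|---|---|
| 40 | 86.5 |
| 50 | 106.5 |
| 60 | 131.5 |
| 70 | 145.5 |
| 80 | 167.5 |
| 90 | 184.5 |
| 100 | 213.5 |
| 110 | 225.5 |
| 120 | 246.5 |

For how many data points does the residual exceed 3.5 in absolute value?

2

x=40: ŷ = 7.5 + 2·40 = 87.5; r = 86.5 − 87.5 = -1
x=50: ŷ = 7.5 + 2·50 = 107.5; r = 106.5 − 107.5 = -1
x=60: ŷ = 7.5 + 2·60 = 127.5; r = 131.5 − 127.5 = 4
x=70: ŷ = 7.5 + 2·70 = 147.5; r = 145.5 − 147.5 = -2
x=80: ŷ = 7.5 + 2·80 = 167.5; r = 167.5 − 167.5 = 0
x=90: ŷ = 7.5 + 2·90 = 187.5; r = 184.5 − 187.5 = -3
x=100: ŷ = 7.5 + 2·100 = 207.5; r = 213.5 − 207.5 = 6
x=110: ŷ = 7.5 + 2·110 = 227.5; r = 225.5 − 227.5 = -2
x=120: ŷ = 7.5 + 2·120 = 247.5; r = 246.5 − 247.5 = -1
|r| > 3.5: x=60 (|r|=4), x=100 (|r|=6) → 2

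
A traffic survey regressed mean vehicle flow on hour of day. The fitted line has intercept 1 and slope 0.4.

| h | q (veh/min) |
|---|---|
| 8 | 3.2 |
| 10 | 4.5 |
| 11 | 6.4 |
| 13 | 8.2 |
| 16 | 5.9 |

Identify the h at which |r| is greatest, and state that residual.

h = 13, r = 2

h=8: ŷ = 1 + 0.4·8 = 4.2; r = 3.2 − 4.2 = -1
h=10: ŷ = 1 + 0.4·10 = 5; r = 4.5 − 5 = -0.5
h=11: ŷ = 1 + 0.4·11 = 5.4; r = 6.4 − 5.4 = 1
h=13: ŷ = 1 + 0.4·13 = 6.2; r = 8.2 − 6.2 = 2
h=16: ŷ = 1 + 0.4·16 = 7.4; r = 5.9 − 7.4 = -1.5
Largest |r| is 2 at h = 13, residual 2.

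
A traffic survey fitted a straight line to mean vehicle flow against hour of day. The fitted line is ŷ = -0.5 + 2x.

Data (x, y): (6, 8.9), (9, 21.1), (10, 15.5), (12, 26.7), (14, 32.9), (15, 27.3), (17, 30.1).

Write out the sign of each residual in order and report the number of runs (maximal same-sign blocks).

x=6: ŷ = -0.5 + 2·6 = 11.5; r = 8.9 − 11.5 = -2.6
x=9: ŷ = -0.5 + 2·9 = 17.5; r = 21.1 − 17.5 = 3.6
x=10: ŷ = -0.5 + 2·10 = 19.5; r = 15.5 − 19.5 = -4
x=12: ŷ = -0.5 + 2·12 = 23.5; r = 26.7 − 23.5 = 3.2
x=14: ŷ = -0.5 + 2·14 = 27.5; r = 32.9 − 27.5 = 5.4
x=15: ŷ = -0.5 + 2·15 = 29.5; r = 27.3 − 29.5 = -2.2
x=17: ŷ = -0.5 + 2·17 = 33.5; r = 30.1 − 33.5 = -3.4
Signs: − + − + + − −
Runs: −×1, +×1, −×1, +×2, −×2 → 5

5 runs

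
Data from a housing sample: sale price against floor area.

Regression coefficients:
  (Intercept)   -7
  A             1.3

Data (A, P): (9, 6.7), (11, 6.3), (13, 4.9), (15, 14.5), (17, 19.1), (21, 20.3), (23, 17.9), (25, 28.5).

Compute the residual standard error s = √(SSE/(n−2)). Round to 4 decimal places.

A=9: P̂ = -7 + 1.3·9 = 4.7; r = 6.7 − 4.7 = 2
A=11: P̂ = -7 + 1.3·11 = 7.3; r = 6.3 − 7.3 = -1
A=13: P̂ = -7 + 1.3·13 = 9.9; r = 4.9 − 9.9 = -5
A=15: P̂ = -7 + 1.3·15 = 12.5; r = 14.5 − 12.5 = 2
A=17: P̂ = -7 + 1.3·17 = 15.1; r = 19.1 − 15.1 = 4
A=21: P̂ = -7 + 1.3·21 = 20.3; r = 20.3 − 20.3 = 0
A=23: P̂ = -7 + 1.3·23 = 22.9; r = 17.9 − 22.9 = -5
A=25: P̂ = -7 + 1.3·25 = 25.5; r = 28.5 − 25.5 = 3
SSE = 4 + 1 + 25 + 4 + 16 + 0 + 25 + 9 = 84
s = √(84/6) = √14 ≈ 3.7417

s = 3.7417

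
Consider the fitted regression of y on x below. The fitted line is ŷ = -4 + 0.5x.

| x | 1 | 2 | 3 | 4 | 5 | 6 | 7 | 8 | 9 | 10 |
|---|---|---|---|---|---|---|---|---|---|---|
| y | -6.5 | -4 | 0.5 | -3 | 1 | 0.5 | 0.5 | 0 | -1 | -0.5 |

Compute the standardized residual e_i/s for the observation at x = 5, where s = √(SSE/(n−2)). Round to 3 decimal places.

1.213

x=1: ŷ = -4 + 0.5·1 = -3.5; e = -6.5 − (-3.5) = -3
x=2: ŷ = -4 + 0.5·2 = -3; e = -4 − (-3) = -1
x=3: ŷ = -4 + 0.5·3 = -2.5; e = 0.5 − (-2.5) = 3
x=4: ŷ = -4 + 0.5·4 = -2; e = -3 − (-2) = -1
x=5: ŷ = -4 + 0.5·5 = -1.5; e = 1 − (-1.5) = 2.5
x=6: ŷ = -4 + 0.5·6 = -1; e = 0.5 − (-1) = 1.5
x=7: ŷ = -4 + 0.5·7 = -0.5; e = 0.5 − (-0.5) = 1
x=8: ŷ = -4 + 0.5·8 = 0; e = 0 − 0 = 0
x=9: ŷ = -4 + 0.5·9 = 0.5; e = -1 − 0.5 = -1.5
x=10: ŷ = -4 + 0.5·10 = 1; e = -0.5 − 1 = -1.5
SSE = 9 + 1 + 9 + 1 + 6.25 + 2.25 + 1 + 0 + 2.25 + 2.25 = 34
s = √(34/8) = 2.06155
e/s = 2.5 / 2.06155 = 1.213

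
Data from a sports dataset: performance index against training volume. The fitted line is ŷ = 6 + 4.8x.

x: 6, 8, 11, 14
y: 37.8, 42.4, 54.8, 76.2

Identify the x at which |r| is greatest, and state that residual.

x=6: ŷ = 6 + 4.8·6 = 34.8; r = 37.8 − 34.8 = 3
x=8: ŷ = 6 + 4.8·8 = 44.4; r = 42.4 − 44.4 = -2
x=11: ŷ = 6 + 4.8·11 = 58.8; r = 54.8 − 58.8 = -4
x=14: ŷ = 6 + 4.8·14 = 73.2; r = 76.2 − 73.2 = 3
Largest |r| is 4 at x = 11, residual -4.

x = 11, r = -4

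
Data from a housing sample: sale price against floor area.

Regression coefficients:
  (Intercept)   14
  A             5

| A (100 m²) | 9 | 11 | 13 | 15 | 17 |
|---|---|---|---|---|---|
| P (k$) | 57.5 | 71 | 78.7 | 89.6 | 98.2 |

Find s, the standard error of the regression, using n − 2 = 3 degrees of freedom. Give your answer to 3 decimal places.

s = 1.564

A=9: ŷ = 14 + 5·9 = 59; e = 57.5 − 59 = -1.5
A=11: ŷ = 14 + 5·11 = 69; e = 71 − 69 = 2
A=13: ŷ = 14 + 5·13 = 79; e = 78.7 − 79 = -0.3
A=15: ŷ = 14 + 5·15 = 89; e = 89.6 − 89 = 0.6
A=17: ŷ = 14 + 5·17 = 99; e = 98.2 − 99 = -0.8
SSE = 2.25 + 4 + 0.09 + 0.36 + 0.64 = 7.34
s = √(7.34/3) = √2.44667 ≈ 1.564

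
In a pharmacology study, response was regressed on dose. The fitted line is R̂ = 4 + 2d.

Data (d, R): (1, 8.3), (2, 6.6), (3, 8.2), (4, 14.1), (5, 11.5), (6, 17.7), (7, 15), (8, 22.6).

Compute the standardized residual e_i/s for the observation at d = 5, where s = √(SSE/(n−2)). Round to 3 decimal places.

-0.971

d=1: R̂ = 4 + 2·1 = 6; e = 8.3 − 6 = 2.3
d=2: R̂ = 4 + 2·2 = 8; e = 6.6 − 8 = -1.4
d=3: R̂ = 4 + 2·3 = 10; e = 8.2 − 10 = -1.8
d=4: R̂ = 4 + 2·4 = 12; e = 14.1 − 12 = 2.1
d=5: R̂ = 4 + 2·5 = 14; e = 11.5 − 14 = -2.5
d=6: R̂ = 4 + 2·6 = 16; e = 17.7 − 16 = 1.7
d=7: R̂ = 4 + 2·7 = 18; e = 15 − 18 = -3
d=8: R̂ = 4 + 2·8 = 20; e = 22.6 − 20 = 2.6
SSE = 5.29 + 1.96 + 3.24 + 4.41 + 6.25 + 2.89 + 9 + 6.76 = 39.8
s = √(39.8/6) = 2.57553
e/s = -2.5 / 2.57553 = -0.971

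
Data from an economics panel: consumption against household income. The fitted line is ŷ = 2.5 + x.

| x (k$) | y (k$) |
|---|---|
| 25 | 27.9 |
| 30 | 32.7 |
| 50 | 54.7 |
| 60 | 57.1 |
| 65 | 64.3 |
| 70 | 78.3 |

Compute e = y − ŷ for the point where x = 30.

e = 0.2

ŷ = 2.5 + 30 = 32.5
e = 32.7 − 32.5 = 0.2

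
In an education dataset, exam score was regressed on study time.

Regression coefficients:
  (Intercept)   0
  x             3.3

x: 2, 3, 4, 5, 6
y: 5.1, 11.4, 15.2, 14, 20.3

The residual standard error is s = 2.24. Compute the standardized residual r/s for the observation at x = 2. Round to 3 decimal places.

ŷ = 3.3·2 = 6.6
r = 5.1 − 6.6 = -1.5
r/s = -1.5 / 2.24 = -0.670

-0.670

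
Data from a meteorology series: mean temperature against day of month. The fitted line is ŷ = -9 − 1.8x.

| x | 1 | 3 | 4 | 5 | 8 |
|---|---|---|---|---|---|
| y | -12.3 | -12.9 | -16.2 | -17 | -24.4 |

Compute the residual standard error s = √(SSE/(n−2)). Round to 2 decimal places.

s = 1.47

x=1: ŷ = -9 − 1.8·1 = -10.8; e = -12.3 − (-10.8) = -1.5
x=3: ŷ = -9 − 1.8·3 = -14.4; e = -12.9 − (-14.4) = 1.5
x=4: ŷ = -9 − 1.8·4 = -16.2; e = -16.2 − (-16.2) = 0
x=5: ŷ = -9 − 1.8·5 = -18; e = -17 − (-18) = 1
x=8: ŷ = -9 − 1.8·8 = -23.4; e = -24.4 − (-23.4) = -1
SSE = 2.25 + 2.25 + 0 + 1 + 1 = 6.5
s = √(6.5/3) = √2.16667 ≈ 1.47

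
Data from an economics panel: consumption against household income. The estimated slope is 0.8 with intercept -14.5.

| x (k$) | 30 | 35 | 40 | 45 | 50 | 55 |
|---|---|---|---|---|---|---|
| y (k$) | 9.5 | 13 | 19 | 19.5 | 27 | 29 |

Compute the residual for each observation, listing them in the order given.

x=30: ŷ = -14.5 + 0.8·30 = 9.5; r = 9.5 − 9.5 = 0
x=35: ŷ = -14.5 + 0.8·35 = 13.5; r = 13 − 13.5 = -0.5
x=40: ŷ = -14.5 + 0.8·40 = 17.5; r = 19 − 17.5 = 1.5
x=45: ŷ = -14.5 + 0.8·45 = 21.5; r = 19.5 − 21.5 = -2
x=50: ŷ = -14.5 + 0.8·50 = 25.5; r = 27 − 25.5 = 1.5
x=55: ŷ = -14.5 + 0.8·55 = 29.5; r = 29 − 29.5 = -0.5

0, -0.5, 1.5, -2, 1.5, -0.5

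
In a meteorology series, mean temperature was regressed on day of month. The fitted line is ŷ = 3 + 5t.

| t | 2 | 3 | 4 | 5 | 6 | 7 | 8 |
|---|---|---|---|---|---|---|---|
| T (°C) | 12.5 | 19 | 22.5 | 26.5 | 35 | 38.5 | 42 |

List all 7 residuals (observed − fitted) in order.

t=2: ŷ = 3 + 5·2 = 13; e = 12.5 − 13 = -0.5
t=3: ŷ = 3 + 5·3 = 18; e = 19 − 18 = 1
t=4: ŷ = 3 + 5·4 = 23; e = 22.5 − 23 = -0.5
t=5: ŷ = 3 + 5·5 = 28; e = 26.5 − 28 = -1.5
t=6: ŷ = 3 + 5·6 = 33; e = 35 − 33 = 2
t=7: ŷ = 3 + 5·7 = 38; e = 38.5 − 38 = 0.5
t=8: ŷ = 3 + 5·8 = 43; e = 42 − 43 = -1

-0.5, 1, -0.5, -1.5, 2, 0.5, -1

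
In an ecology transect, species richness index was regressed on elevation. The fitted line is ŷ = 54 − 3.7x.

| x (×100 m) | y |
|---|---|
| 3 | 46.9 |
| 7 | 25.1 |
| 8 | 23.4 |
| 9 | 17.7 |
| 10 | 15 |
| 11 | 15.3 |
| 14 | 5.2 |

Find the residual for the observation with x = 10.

r = -2

ŷ = 54 − 3.7·10 = 17
r = 15 − 17 = -2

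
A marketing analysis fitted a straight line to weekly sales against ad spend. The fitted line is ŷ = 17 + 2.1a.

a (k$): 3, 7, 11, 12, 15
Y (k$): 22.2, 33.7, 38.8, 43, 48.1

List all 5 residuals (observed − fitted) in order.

a=3: ŷ = 17 + 2.1·3 = 23.3; r = 22.2 − 23.3 = -1.1
a=7: ŷ = 17 + 2.1·7 = 31.7; r = 33.7 − 31.7 = 2
a=11: ŷ = 17 + 2.1·11 = 40.1; r = 38.8 − 40.1 = -1.3
a=12: ŷ = 17 + 2.1·12 = 42.2; r = 43 − 42.2 = 0.8
a=15: ŷ = 17 + 2.1·15 = 48.5; r = 48.1 − 48.5 = -0.4

-1.1, 2, -1.3, 0.8, -0.4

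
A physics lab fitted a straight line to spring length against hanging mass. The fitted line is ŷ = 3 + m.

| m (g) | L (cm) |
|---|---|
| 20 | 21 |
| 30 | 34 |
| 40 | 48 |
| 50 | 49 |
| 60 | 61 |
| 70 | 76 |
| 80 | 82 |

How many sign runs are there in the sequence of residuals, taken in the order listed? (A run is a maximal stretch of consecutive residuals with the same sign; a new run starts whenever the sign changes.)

5 runs

m=20: ŷ = 3 + 20 = 23; e = 21 − 23 = -2
m=30: ŷ = 3 + 30 = 33; e = 34 − 33 = 1
m=40: ŷ = 3 + 40 = 43; e = 48 − 43 = 5
m=50: ŷ = 3 + 50 = 53; e = 49 − 53 = -4
m=60: ŷ = 3 + 60 = 63; e = 61 − 63 = -2
m=70: ŷ = 3 + 70 = 73; e = 76 − 73 = 3
m=80: ŷ = 3 + 80 = 83; e = 82 − 83 = -1
Signs: − + + − − + −
Runs: −×1, +×2, −×2, +×1, −×1 → 5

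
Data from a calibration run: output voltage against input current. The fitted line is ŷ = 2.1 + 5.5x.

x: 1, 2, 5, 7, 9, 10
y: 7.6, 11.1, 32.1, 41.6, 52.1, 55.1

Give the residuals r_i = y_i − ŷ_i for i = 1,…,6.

0, -2, 2.5, 1, 0.5, -2

x=1: ŷ = 2.1 + 5.5·1 = 7.6; r = 7.6 − 7.6 = 0
x=2: ŷ = 2.1 + 5.5·2 = 13.1; r = 11.1 − 13.1 = -2
x=5: ŷ = 2.1 + 5.5·5 = 29.6; r = 32.1 − 29.6 = 2.5
x=7: ŷ = 2.1 + 5.5·7 = 40.6; r = 41.6 − 40.6 = 1
x=9: ŷ = 2.1 + 5.5·9 = 51.6; r = 52.1 − 51.6 = 0.5
x=10: ŷ = 2.1 + 5.5·10 = 57.1; r = 55.1 − 57.1 = -2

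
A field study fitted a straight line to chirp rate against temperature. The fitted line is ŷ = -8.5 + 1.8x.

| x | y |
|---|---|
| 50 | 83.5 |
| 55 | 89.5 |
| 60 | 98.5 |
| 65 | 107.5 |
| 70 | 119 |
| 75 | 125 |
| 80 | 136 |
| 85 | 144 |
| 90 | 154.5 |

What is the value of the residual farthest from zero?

x=50: ŷ = -8.5 + 1.8·50 = 81.5; r = 83.5 − 81.5 = 2
x=55: ŷ = -8.5 + 1.8·55 = 90.5; r = 89.5 − 90.5 = -1
x=60: ŷ = -8.5 + 1.8·60 = 99.5; r = 98.5 − 99.5 = -1
x=65: ŷ = -8.5 + 1.8·65 = 108.5; r = 107.5 − 108.5 = -1
x=70: ŷ = -8.5 + 1.8·70 = 117.5; r = 119 − 117.5 = 1.5
x=75: ŷ = -8.5 + 1.8·75 = 126.5; r = 125 − 126.5 = -1.5
x=80: ŷ = -8.5 + 1.8·80 = 135.5; r = 136 − 135.5 = 0.5
x=85: ŷ = -8.5 + 1.8·85 = 144.5; r = 144 − 144.5 = -0.5
x=90: ŷ = -8.5 + 1.8·90 = 153.5; r = 154.5 − 153.5 = 1
Largest |r| is 2 at x = 50, residual 2.

r = 2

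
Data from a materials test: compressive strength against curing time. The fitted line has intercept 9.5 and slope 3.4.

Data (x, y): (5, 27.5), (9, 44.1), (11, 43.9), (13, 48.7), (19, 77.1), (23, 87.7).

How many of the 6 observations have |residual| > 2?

4

x=5: ŷ = 9.5 + 3.4·5 = 26.5; e = 27.5 − 26.5 = 1
x=9: ŷ = 9.5 + 3.4·9 = 40.1; e = 44.1 − 40.1 = 4
x=11: ŷ = 9.5 + 3.4·11 = 46.9; e = 43.9 − 46.9 = -3
x=13: ŷ = 9.5 + 3.4·13 = 53.7; e = 48.7 − 53.7 = -5
x=19: ŷ = 9.5 + 3.4·19 = 74.1; e = 77.1 − 74.1 = 3
x=23: ŷ = 9.5 + 3.4·23 = 87.7; e = 87.7 − 87.7 = 0
|e| > 2: x=9 (|e|=4), x=11 (|e|=3), x=13 (|e|=5), x=19 (|e|=3) → 4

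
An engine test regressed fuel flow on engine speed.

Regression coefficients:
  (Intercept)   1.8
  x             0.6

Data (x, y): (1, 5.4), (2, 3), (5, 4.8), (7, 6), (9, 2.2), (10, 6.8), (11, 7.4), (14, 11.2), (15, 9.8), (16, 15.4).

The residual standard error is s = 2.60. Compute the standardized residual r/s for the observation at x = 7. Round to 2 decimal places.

ŷ = 1.8 + 0.6·7 = 6
r = 6 − 6 = 0
r/s = 0 / 2.60 = 0.00

0.00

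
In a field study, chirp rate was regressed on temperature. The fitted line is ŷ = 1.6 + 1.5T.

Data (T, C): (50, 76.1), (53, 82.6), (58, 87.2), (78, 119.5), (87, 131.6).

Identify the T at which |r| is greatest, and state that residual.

T = 53, r = 1.5

T=50: ŷ = 1.6 + 1.5·50 = 76.6; r = 76.1 − 76.6 = -0.5
T=53: ŷ = 1.6 + 1.5·53 = 81.1; r = 82.6 − 81.1 = 1.5
T=58: ŷ = 1.6 + 1.5·58 = 88.6; r = 87.2 − 88.6 = -1.4
T=78: ŷ = 1.6 + 1.5·78 = 118.6; r = 119.5 − 118.6 = 0.9
T=87: ŷ = 1.6 + 1.5·87 = 132.1; r = 131.6 − 132.1 = -0.5
Largest |r| is 1.5 at T = 53, residual 1.5.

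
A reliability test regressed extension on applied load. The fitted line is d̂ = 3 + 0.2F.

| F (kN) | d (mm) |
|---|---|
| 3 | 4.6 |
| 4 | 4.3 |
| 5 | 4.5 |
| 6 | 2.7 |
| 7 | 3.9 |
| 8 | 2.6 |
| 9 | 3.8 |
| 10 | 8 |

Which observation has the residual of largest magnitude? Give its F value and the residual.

F=3: d̂ = 3 + 0.2·3 = 3.6; e = 4.6 − 3.6 = 1
F=4: d̂ = 3 + 0.2·4 = 3.8; e = 4.3 − 3.8 = 0.5
F=5: d̂ = 3 + 0.2·5 = 4; e = 4.5 − 4 = 0.5
F=6: d̂ = 3 + 0.2·6 = 4.2; e = 2.7 − 4.2 = -1.5
F=7: d̂ = 3 + 0.2·7 = 4.4; e = 3.9 − 4.4 = -0.5
F=8: d̂ = 3 + 0.2·8 = 4.6; e = 2.6 − 4.6 = -2
F=9: d̂ = 3 + 0.2·9 = 4.8; e = 3.8 − 4.8 = -1
F=10: d̂ = 3 + 0.2·10 = 5; e = 8 − 5 = 3
Largest |e| is 3 at F = 10, residual 3.

F = 10, e = 3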